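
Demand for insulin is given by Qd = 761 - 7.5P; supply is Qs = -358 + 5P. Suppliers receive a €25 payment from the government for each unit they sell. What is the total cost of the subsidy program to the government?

Government cost = €4115

Pre-subsidy: 761 - 7.5P = -358 + 5P gives P* = 89.52, Q* = 89.6.
With the subsidy, sellers receive Ps = Pb + 25 for each unit, where Pb is the price buyers pay.
Supply in terms of Pb becomes Qs = -358 + 5(Pb + 25) = -233 + 5Pb. Setting this equal to demand: 761 - 7.5Pb = -233 + 5Pb, so Pb = 79.52.
Sellers receive Ps = 79.52 + 25 = 104.52; Q' = 761 − 7.5·79.52 = 164.6.
Government outlay = subsidy × quantity = 25 × 164.6 = 4115.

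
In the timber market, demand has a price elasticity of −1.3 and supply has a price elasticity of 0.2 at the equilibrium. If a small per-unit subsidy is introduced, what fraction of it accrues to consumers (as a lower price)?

For a small subsidy around the equilibrium, the benefit split depends on the relative slopes, which at a point are proportional to the elasticities.
Buyer share = εs/(εs + |εd|) = 0.2/(0.2 + 1.3) = 2/15; seller share = |εd|/(εs + |εd|) = 13/15.

Consumer share = 2/15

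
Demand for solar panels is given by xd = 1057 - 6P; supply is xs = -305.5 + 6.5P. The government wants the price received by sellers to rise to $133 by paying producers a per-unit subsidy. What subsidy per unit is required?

Required subsidy s = $50 per unit

At a seller price of 133, quantity supplied is -305.5 + 6.5·133 = 559.
Buyers absorb 559 only when they pay Pb with 1057 − 6·Pb = 559, i.e. Pb = 83.
s = Ps − Pb = 133 − 83 = 50.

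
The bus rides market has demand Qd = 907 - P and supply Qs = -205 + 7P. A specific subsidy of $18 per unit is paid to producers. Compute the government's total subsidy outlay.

Pre-subsidy: 907 - P = -205 + 7P gives P* = 139, Q* = 768.
With the subsidy, sellers receive Ps = Pb + 18 for each unit, where Pb is the price buyers pay.
Supply in terms of Pb becomes Qs = -205 + 7(Pb + 18) = -79 + 7Pb. Setting this equal to demand: 907 - Pb = -79 + 7Pb, so Pb = 123.25.
Sellers receive Ps = 123.25 + 18 = 141.25; Q' = 907 − 1·123.25 = 783.75.
Government outlay = subsidy × quantity = 18 × 783.75 = 14107.5.

Government cost = $14107.5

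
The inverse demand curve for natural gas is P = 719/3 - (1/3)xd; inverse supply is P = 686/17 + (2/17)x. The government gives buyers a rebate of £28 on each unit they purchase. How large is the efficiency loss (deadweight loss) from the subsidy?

Pre-subsidy: 719/3 - (1/3)x = 686/17 + (2/17)x gives x* = 10165/23 and P* = 2124/23.
With the rebate, buyers effectively pay Pb = Ps − 28, where Ps is the price sellers receive.
On the curves, Pb = 719/3 - (1/3)x and Ps = 686/17 + (2/17)x; the wedge Ps − Pb = 28 gives 686/17 + (2/17)x − (719/3 - (1/3)x) = 28, so x' = 11593/23.
Then Pb = 719/3 − (1/3)·(11593/23) = 1648/23 and Ps = 686/17 + (2/17)·(11593/23) = 2292/23.
The subsidy expands output by 11593/23 − 10165/23 = 1428/23 past the efficient level; on those units the gap between marginal cost and willingness to pay runs from 0 up to 28.
DWL = ½ × 28 × 1428/23 = 19992/23.

Deadweight loss = 19992/23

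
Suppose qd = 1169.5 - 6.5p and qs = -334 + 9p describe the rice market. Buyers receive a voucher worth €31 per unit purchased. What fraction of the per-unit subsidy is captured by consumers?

Consumer share = 18/31

Pre-subsidy: 1169.5 - 6.5p = -334 + 9p gives p* = 97, q* = 539.
With the rebate, buyers effectively pay pb = ps − 31, where ps is the price sellers receive.
Demand in terms of ps becomes qd = 1169.5 − 6.5(ps − 31) = 1371 - 6.5ps. Setting this equal to supply: 1371 - 6.5ps = -334 + 9ps, so ps = 110.
Buyers pay pb = 110 − 31 = 79; q' = -334 + 9·110 = 656.
Buyers' price falls by p* − pb = 97 − 79 = 18; sellers' price rises by ps − p* = 110 − 97 = 13.
So consumers capture 18/31 = 18/31 of each unit of subsidy.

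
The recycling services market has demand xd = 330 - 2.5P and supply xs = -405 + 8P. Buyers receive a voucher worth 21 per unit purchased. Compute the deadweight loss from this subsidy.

Pre-subsidy: 330 - 2.5P = -405 + 8P gives P* = 70, x* = 155.
With the rebate, buyers effectively pay Pb = Ps − 21, where Ps is the price sellers receive.
Demand in terms of Ps becomes xd = 330 − 2.5(Ps − 21) = 382.5 - 2.5Ps. Setting this equal to supply: 382.5 - 2.5Ps = -405 + 8Ps, so Ps = 75.
Buyers pay Pb = 75 − 21 = 54; x' = -405 + 8·75 = 195.
The subsidy expands output by 195 − 155 = 40 past the efficient level; on those units the gap between marginal cost and willingness to pay runs from 0 up to 21.
DWL = ½ × 21 × 40 = 420.

Deadweight loss = 420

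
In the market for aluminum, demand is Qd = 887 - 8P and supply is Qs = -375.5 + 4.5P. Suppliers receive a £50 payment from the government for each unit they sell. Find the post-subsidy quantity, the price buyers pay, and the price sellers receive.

Pre-subsidy: 887 - 8P = -375.5 + 4.5P gives P* = 101, Q* = 79.
With the subsidy, sellers receive Ps = Pb + 50 for each unit, where Pb is the price buyers pay.
Supply in terms of Pb becomes Qs = -375.5 + 4.5(Pb + 50) = -150.5 + 4.5Pb. Setting this equal to demand: 887 - 8Pb = -150.5 + 4.5Pb, so Pb = 83.
Sellers receive Ps = 83 + 50 = 133; Q' = 887 − 8·83 = 223.

Q' = 223; buyers pay £83; sellers receive £133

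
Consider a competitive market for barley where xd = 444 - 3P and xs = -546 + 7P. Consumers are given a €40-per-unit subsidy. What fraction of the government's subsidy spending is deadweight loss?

DWL / government spending = 2/11

Pre-subsidy: 444 - 3P = -546 + 7P gives P* = 99, x* = 147.
With the rebate, buyers effectively pay Pb = Ps − 40, where Ps is the price sellers receive.
Demand in terms of Ps becomes xd = 444 − 3(Ps − 40) = 564 - 3Ps. Setting this equal to supply: 564 - 3Ps = -546 + 7Ps, so Ps = 111.
Buyers pay Pb = 111 − 40 = 71; x' = -546 + 7·111 = 231.
ΔCS = ½(147 + 231)(99 − 71) = 5292; ΔPS = ½(147 + 231)(111 − 99) = 2268.
Government spending = 40 × 231 = 9240.
DWL = ½ × 40 × (231 − 147) = 1680; fraction = 1680 / 9240 = 2/11.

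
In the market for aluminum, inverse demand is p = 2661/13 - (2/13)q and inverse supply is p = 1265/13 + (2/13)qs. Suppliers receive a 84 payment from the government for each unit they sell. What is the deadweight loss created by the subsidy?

Pre-subsidy: 2661/13 - (2/13)q = 1265/13 + (2/13)q gives q* = 349 and p* = 151.
With the subsidy, sellers receive ps = pb + 84 for each unit, where pb is the price buyers pay.
On the curves, pb = 2661/13 - (2/13)q and ps = 1265/13 + (2/13)q; the wedge ps − pb = 84 gives 1265/13 + (2/13)q − (2661/13 - (2/13)q) = 84, so q' = 622.
Then pb = 2661/13 − (2/13)·622 = 109 and ps = 1265/13 + (2/13)·622 = 193.
The subsidy expands output by 622 − 349 = 273 past the efficient level; on those units the gap between marginal cost and willingness to pay runs from 0 up to 84.
DWL = ½ × 84 × 273 = 11466.

Deadweight loss = 11466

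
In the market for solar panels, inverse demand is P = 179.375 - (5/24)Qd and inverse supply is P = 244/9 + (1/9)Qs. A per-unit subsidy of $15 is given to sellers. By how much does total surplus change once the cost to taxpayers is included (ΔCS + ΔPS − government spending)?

Net change in total surplus = -8100/23

Pre-subsidy: 179.375 - (5/24)Q = 244/9 + (1/9)Q gives Q* = 10963/23 and P* = 5525/69.
With the subsidy, sellers receive Ps = Pb + 15 for each unit, where Pb is the price buyers pay.
On the curves, Pb = 179.375 - (5/24)Q and Ps = 244/9 + (1/9)Q; the wedge Ps − Pb = 15 gives 244/9 + (1/9)Q − (179.375 - (5/24)Q) = 15, so Q' = 12043/23.
Then Pb = 179.375 − (5/24)·(12043/23) = 4850/69 and Ps = 244/9 + (1/9)·(12043/23) = 5885/69.
ΔCS = ½(10963/23 + 12043/23)(5525/69 − 4850/69) = 2588175/529; ΔPS = ½(10963/23 + 12043/23)(5885/69 − 5525/69) = 1380360/529.
Government spending = 15 × 12043/23 = 180645/23.
Net change = 2588175/529 + 1380360/529 − 180645/23 = -8100/23. The loss equals the DWL triangle ½·15·1080/23.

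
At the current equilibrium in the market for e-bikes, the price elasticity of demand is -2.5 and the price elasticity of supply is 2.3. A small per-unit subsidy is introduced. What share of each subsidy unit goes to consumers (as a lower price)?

For a small subsidy around the equilibrium, the benefit split depends on the relative slopes, which at a point are proportional to the elasticities.
Buyer share = εs/(εs + |εd|) = 2.3/(2.3 + 2.5) = 23/48; seller share = |εd|/(εs + |εd|) = 25/48.

Consumer share = 23/48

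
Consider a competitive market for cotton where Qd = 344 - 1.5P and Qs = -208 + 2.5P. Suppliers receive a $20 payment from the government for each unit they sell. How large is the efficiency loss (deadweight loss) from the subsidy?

Deadweight loss = $187.5

Pre-subsidy: 344 - 1.5P = -208 + 2.5P gives P* = 138, Q* = 137.
With the subsidy, sellers receive Ps = Pb + 20 for each unit, where Pb is the price buyers pay.
Supply in terms of Pb becomes Qs = -208 + 2.5(Pb + 20) = -158 + 2.5Pb. Setting this equal to demand: 344 - 1.5Pb = -158 + 2.5Pb, so Pb = 125.5.
Sellers receive Ps = 125.5 + 20 = 145.5; Q' = 344 − 1.5·125.5 = 155.75.
The subsidy expands output by 155.75 − 137 = 18.75 past the efficient level; on those units the gap between marginal cost and willingness to pay runs from 0 up to 20.
DWL = ½ × 20 × 18.75 = 187.5.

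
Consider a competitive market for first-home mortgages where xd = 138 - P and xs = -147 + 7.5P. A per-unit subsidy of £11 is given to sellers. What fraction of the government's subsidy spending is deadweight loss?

DWL / government spending = 55/1294

Pre-subsidy: 138 - P = -147 + 7.5P gives P* = 570/17, x* = 1776/17.
With the subsidy, sellers receive Ps = Pb + 11 for each unit, where Pb is the price buyers pay.
Supply in terms of Pb becomes xs = -147 + 7.5(Pb + 11) = -64.5 + 7.5Pb. Setting this equal to demand: 138 - Pb = -64.5 + 7.5Pb, so Pb = 405/17.
Sellers receive Ps = 405/17 + 11 = 592/17; x' = 138 − 1·(405/17) = 1941/17.
ΔCS = ½(1776/17 + 1941/17)(570/17 − 405/17) = 613305/578; ΔPS = ½(1776/17 + 1941/17)(592/17 − 570/17) = 40887/289.
Government spending = 11 × 1941/17 = 21351/17.
DWL = ½ × 11 × (1941/17 − 1776/17) = 1815/34; fraction = (1815/34) / (21351/17) = 55/1294.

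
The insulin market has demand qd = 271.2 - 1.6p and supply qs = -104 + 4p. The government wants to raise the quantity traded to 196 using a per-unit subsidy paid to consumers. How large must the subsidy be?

At q = 196, invert demand for the buyer price: pb = (271.2 − 196)/1.6 = 47; invert supply for the seller price: ps = (196 − (-104))/4 = 75.
The subsidy must fill the gap: s = ps − pb = 75 − 47 = 28.

Required subsidy s = 28 per unit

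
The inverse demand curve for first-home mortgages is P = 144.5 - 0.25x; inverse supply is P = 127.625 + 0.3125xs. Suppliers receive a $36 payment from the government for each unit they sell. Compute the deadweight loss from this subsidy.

Pre-subsidy: 144.5 - 0.25x = 127.625 + 0.3125x gives x* = 30 and P* = 137.
With the subsidy, sellers receive Ps = Pb + 36 for each unit, where Pb is the price buyers pay.
On the curves, Pb = 144.5 - 0.25x and Ps = 127.625 + 0.3125x; the wedge Ps − Pb = 36 gives 127.625 + 0.3125x − (144.5 - 0.25x) = 36, so x' = 94.
Then Pb = 144.5 − 0.25·94 = 121 and Ps = 127.625 + 0.3125·94 = 157.
The subsidy expands output by 94 − 30 = 64 past the efficient level; on those units the gap between marginal cost and willingness to pay runs from 0 up to 36.
DWL = ½ × 36 × 64 = 1152.

Deadweight loss = $1152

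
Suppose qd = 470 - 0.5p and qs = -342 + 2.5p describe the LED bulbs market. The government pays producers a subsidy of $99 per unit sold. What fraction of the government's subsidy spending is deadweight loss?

Pre-subsidy: 470 - 0.5p = -342 + 2.5p gives p* = 812/3, q* = 1004/3.
With the subsidy, sellers receive ps = pb + 99 for each unit, where pb is the price buyers pay.
Supply in terms of pb becomes qs = -342 + 2.5(pb + 99) = -94.5 + 2.5pb. Setting this equal to demand: 470 - 0.5pb = -94.5 + 2.5pb, so pb = 1129/6.
Sellers receive ps = 1129/6 + 99 = 1723/6; q' = 470 − 0.5·(1129/6) = 4511/12.
ΔCS = ½(1004/3 + 4511/12)(812/3 − 1129/6) = 29311.5625; ΔPS = ½(1004/3 + 4511/12)(1723/6 − 812/3) = 5862.3125.
Government spending = 99 × 4511/12 = 37215.75.
DWL = ½ × 99 × (4511/12 − 1004/3) = 2041.875; fraction = 2041.875 / 37215.75 = 495/9022.

DWL / government spending = 495/9022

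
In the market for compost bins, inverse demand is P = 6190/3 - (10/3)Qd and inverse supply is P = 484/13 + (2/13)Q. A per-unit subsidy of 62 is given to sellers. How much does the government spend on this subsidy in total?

Pre-subsidy: 6190/3 - (10/3)Q = 484/13 + (2/13)Q gives Q* = 39509/68 and P* = 4305/34.
With the subsidy, sellers receive Ps = Pb + 62 for each unit, where Pb is the price buyers pay.
On the curves, Pb = 6190/3 - (10/3)Q and Ps = 484/13 + (2/13)Q; the wedge Ps − Pb = 62 gives 484/13 + (2/13)Q − (6190/3 - (10/3)Q) = 62, so Q' = 20359/34.
Then Pb = 6190/3 − (10/3)·(20359/34) = 1145/17 and Ps = 484/13 + (2/13)·(20359/34) = 2199/17.
Government outlay = subsidy × quantity = 62 × 20359/34 = 631129/17.

Government cost = 631129/17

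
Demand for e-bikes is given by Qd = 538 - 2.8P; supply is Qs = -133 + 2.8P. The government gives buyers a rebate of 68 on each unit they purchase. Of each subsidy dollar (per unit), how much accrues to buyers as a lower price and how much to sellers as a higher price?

Pre-subsidy: 538 - 2.8P = -133 + 2.8P gives P* = 3355/28, Q* = 202.5.
With the rebate, buyers effectively pay Pb = Ps − 68, where Ps is the price sellers receive.
Demand in terms of Ps becomes Qd = 538 − 2.8(Ps − 68) = 728.4 - 2.8Ps. Setting this equal to supply: 728.4 - 2.8Ps = -133 + 2.8Ps, so Ps = 4307/28.
Buyers pay Pb = 4307/28 − 68 = 2403/28; Q' = -133 + 2.8·(4307/28) = 297.7.
Buyers' price falls by P* − Pb = 3355/28 − 2403/28 = 34; sellers' price rises by Ps − P* = 4307/28 − 3355/28 = 34.

Buyers gain 34 per unit; sellers gain 34 per unit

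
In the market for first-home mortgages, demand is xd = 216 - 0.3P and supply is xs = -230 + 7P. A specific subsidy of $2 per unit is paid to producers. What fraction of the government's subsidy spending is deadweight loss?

Pre-subsidy: 216 - 0.3P = -230 + 7P gives P* = 4460/73, x* = 14430/73.
With the subsidy, sellers receive Ps = Pb + 2 for each unit, where Pb is the price buyers pay.
Supply in terms of Pb becomes xs = -230 + 7(Pb + 2) = -216 + 7Pb. Setting this equal to demand: 216 - 0.3Pb = -216 + 7Pb, so Pb = 4320/73.
Sellers receive Ps = 4320/73 + 2 = 4466/73; x' = 216 − 0.3·(4320/73) = 14472/73.
ΔCS = ½(14430/73 + 14472/73)(4460/73 − 4320/73) = 2023140/5329; ΔPS = ½(14430/73 + 14472/73)(4466/73 − 4460/73) = 86706/5329.
Government spending = 2 × 14472/73 = 28944/73.
DWL = ½ × 2 × (14472/73 − 14430/73) = 42/73; fraction = (42/73) / (28944/73) = 7/4824.

DWL / government spending = 7/4824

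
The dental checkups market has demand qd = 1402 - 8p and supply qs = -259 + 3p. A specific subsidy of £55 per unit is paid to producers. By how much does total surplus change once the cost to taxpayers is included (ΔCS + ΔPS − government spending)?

Pre-subsidy: 1402 - 8p = -259 + 3p gives p* = 151, q* = 194.
With the subsidy, sellers receive ps = pb + 55 for each unit, where pb is the price buyers pay.
Supply in terms of pb becomes qs = -259 + 3(pb + 55) = -94 + 3pb. Setting this equal to demand: 1402 - 8pb = -94 + 3pb, so pb = 136.
Sellers receive ps = 136 + 55 = 191; q' = 1402 − 8·136 = 314.
ΔCS = ½(194 + 314)(151 − 136) = 3810; ΔPS = ½(194 + 314)(191 − 151) = 10160.
Government spending = 55 × 314 = 17270.
Net change = 3810 + 10160 − 17270 = -3300. The loss equals the DWL triangle ½·55·120.

Net change in total surplus = -£3300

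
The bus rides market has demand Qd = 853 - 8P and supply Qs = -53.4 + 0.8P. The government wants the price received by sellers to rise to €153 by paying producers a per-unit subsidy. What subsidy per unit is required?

Required subsidy s = €55 per unit

At a seller price of 153, quantity supplied is -53.4 + 0.8·153 = 69.
Buyers absorb 69 only when they pay Pb with 853 − 8·Pb = 69, i.e. Pb = 98.
s = Ps − Pb = 153 − 98 = 55.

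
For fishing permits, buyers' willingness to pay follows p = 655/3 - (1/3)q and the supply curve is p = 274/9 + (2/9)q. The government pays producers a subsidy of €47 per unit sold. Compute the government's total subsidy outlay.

Pre-subsidy: 655/3 - (1/3)q = 274/9 + (2/9)q gives q* = 338.2 and p* = 105.6.
With the subsidy, sellers receive ps = pb + 47 for each unit, where pb is the price buyers pay.
On the curves, pb = 655/3 - (1/3)q and ps = 274/9 + (2/9)q; the wedge ps − pb = 47 gives 274/9 + (2/9)q − (655/3 - (1/3)q) = 47, so q' = 422.8.
Then pb = 655/3 − (1/3)·422.8 = 77.4 and ps = 274/9 + (2/9)·422.8 = 124.4.
Government outlay = subsidy × quantity = 47 × 422.8 = 19871.6.

Government cost = €19871.6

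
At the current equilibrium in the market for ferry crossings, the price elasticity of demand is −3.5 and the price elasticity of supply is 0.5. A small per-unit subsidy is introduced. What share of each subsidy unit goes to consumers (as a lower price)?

Consumer share = 0.125

For a small subsidy around the equilibrium, the benefit split depends on the relative slopes, which at a point are proportional to the elasticities.
Buyer share = εs/(εs + |εd|) = 0.5/(0.5 + 3.5) = 0.125; seller share = |εd|/(εs + |εd|) = 0.875.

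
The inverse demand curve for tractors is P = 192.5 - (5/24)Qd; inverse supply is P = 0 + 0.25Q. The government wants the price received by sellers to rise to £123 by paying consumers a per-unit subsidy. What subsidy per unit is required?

At a seller price of 123, quantity supplied is 0 + 4·123 = 492.
Buyers absorb 492 only when they pay Pb = 192.5 − (5/24)·492 = 90.
s = Ps − Pb = 123 − 90 = 33.

Required subsidy s = £33 per unit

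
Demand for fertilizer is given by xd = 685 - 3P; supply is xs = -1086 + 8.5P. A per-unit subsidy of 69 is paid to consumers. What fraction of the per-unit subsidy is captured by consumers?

Pre-subsidy: 685 - 3P = -1086 + 8.5P gives P* = 154, x* = 223.
With the rebate, buyers effectively pay Pb = Ps − 69, where Ps is the price sellers receive.
Demand in terms of Ps becomes xd = 685 − 3(Ps − 69) = 892 - 3Ps. Setting this equal to supply: 892 - 3Ps = -1086 + 8.5Ps, so Ps = 172.
Buyers pay Pb = 172 − 69 = 103; x' = -1086 + 8.5·172 = 376.
Buyers' price falls by P* − Pb = 154 − 103 = 51; sellers' price rises by Ps − P* = 172 − 154 = 18.
So consumers capture 51/69 = 17/23 of each unit of subsidy.

Consumer share = 17/23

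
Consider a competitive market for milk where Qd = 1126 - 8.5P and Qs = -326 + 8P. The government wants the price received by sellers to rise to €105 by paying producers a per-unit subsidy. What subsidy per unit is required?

At a seller price of 105, quantity supplied is -326 + 8·105 = 514.
Buyers absorb 514 only when they pay Pb with 1126 − 8.5·Pb = 514, i.e. Pb = 72.
s = Ps − Pb = 105 − 72 = 33.

Required subsidy s = €33 per unit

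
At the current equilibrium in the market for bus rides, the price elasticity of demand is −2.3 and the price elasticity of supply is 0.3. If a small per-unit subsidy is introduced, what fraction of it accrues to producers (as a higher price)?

For a small subsidy around the equilibrium, the benefit split depends on the relative slopes, which at a point are proportional to the elasticities.
Buyer share = εs/(εs + |εd|) = 0.3/(0.3 + 2.3) = 3/26; seller share = |εd|/(εs + |εd|) = 23/26.
So producers capture 23/26 of the subsidy.

Producer share = 23/26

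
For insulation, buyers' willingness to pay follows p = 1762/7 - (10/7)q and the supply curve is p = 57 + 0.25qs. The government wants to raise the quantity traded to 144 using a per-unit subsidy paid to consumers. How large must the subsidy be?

At q = 144, from the demand curve buyers pay pb = 1762/7 − (10/7)·144 = 46; from the supply curve sellers need ps = 57 + 0.25·144 = 93.
The subsidy must fill the gap: s = ps − pb = 93 − 46 = 47.

Required subsidy s = 47 per unit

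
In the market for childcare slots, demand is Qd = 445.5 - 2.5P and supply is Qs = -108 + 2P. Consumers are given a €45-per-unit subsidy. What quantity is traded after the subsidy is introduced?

Q' = 188

Pre-subsidy: 445.5 - 2.5P = -108 + 2P gives P* = 123, Q* = 138.
With the rebate, buyers effectively pay Pb = Ps − 45, where Ps is the price sellers receive.
Demand in terms of Ps becomes Qd = 445.5 − 2.5(Ps − 45) = 558 - 2.5Ps. Setting this equal to supply: 558 - 2.5Ps = -108 + 2Ps, so Ps = 148.
Buyers pay Pb = 148 − 45 = 103; Q' = -108 + 2·148 = 188.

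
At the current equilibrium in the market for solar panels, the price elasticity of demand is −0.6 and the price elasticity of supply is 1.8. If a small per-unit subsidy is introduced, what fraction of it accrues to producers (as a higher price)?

For a small subsidy around the equilibrium, the benefit split depends on the relative slopes, which at a point are proportional to the elasticities.
Buyer share = εs/(εs + |εd|) = 1.8/(1.8 + 0.6) = 0.75; seller share = |εd|/(εs + |εd|) = 0.25.
So producers capture 0.25 of the subsidy.

Producer share = 0.25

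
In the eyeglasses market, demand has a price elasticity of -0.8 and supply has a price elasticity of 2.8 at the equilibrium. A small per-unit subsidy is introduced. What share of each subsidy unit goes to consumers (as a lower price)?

Consumer share = 7/9

For a small subsidy around the equilibrium, the benefit split depends on the relative slopes, which at a point are proportional to the elasticities.
Buyer share = εs/(εs + |εd|) = 2.8/(2.8 + 0.8) = 7/9; seller share = |εd|/(εs + |εd|) = 2/9.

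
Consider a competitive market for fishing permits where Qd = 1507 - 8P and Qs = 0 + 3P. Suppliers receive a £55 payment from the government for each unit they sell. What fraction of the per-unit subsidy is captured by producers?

Pre-subsidy: 1507 - 8P = 0 + 3P gives P* = 137, Q* = 411.
With the subsidy, sellers receive Ps = Pb + 55 for each unit, where Pb is the price buyers pay.
Supply in terms of Pb becomes Qs = 0 + 3(Pb + 55) = 165 + 3Pb. Setting this equal to demand: 1507 - 8Pb = 165 + 3Pb, so Pb = 122.
Sellers receive Ps = 122 + 55 = 177; Q' = 1507 − 8·122 = 531.
Buyers' price falls by P* − Pb = 137 − 122 = 15; sellers' price rises by Ps − P* = 177 − 137 = 40.
So producers capture 40/55 = 8/11 of each unit of subsidy.

Producer share = 8/11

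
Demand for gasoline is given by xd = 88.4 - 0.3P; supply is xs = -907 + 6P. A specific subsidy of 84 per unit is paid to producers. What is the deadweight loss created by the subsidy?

Pre-subsidy: 88.4 - 0.3P = -907 + 6P gives P* = 158, x* = 41.
With the subsidy, sellers receive Ps = Pb + 84 for each unit, where Pb is the price buyers pay.
Supply in terms of Pb becomes xs = -907 + 6(Pb + 84) = -403 + 6Pb. Setting this equal to demand: 88.4 - 0.3Pb = -403 + 6Pb, so Pb = 78.
Sellers receive Ps = 78 + 84 = 162; x' = 88.4 − 0.3·78 = 65.
The subsidy expands output by 65 − 41 = 24 past the efficient level; on those units the gap between marginal cost and willingness to pay runs from 0 up to 84.
DWL = ½ × 84 × 24 = 1008.

Deadweight loss = 1008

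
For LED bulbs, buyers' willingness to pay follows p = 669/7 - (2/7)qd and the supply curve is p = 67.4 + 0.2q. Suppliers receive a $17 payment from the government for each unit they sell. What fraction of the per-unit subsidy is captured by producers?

Producer share = 7/17

Pre-subsidy: 669/7 - (2/7)q = 67.4 + 0.2q gives q* = 58 and p* = 79.
With the subsidy, sellers receive ps = pb + 17 for each unit, where pb is the price buyers pay.
On the curves, pb = 669/7 - (2/7)q and ps = 67.4 + 0.2q; the wedge ps − pb = 17 gives 67.4 + 0.2q − (669/7 - (2/7)q) = 17, so q' = 93.
Then pb = 669/7 − (2/7)·93 = 69 and ps = 67.4 + 0.2·93 = 86.
Buyers' price falls by p* − pb = 79 − 69 = 10; sellers' price rises by ps − p* = 86 − 79 = 7.
So producers capture 7/17 = 7/17 of each unit of subsidy.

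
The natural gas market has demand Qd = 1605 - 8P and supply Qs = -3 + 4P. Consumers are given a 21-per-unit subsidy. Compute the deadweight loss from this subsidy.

Pre-subsidy: 1605 - 8P = -3 + 4P gives P* = 134, Q* = 533.
With the rebate, buyers effectively pay Pb = Ps − 21, where Ps is the price sellers receive.
Demand in terms of Ps becomes Qd = 1605 − 8(Ps − 21) = 1773 - 8Ps. Setting this equal to supply: 1773 - 8Ps = -3 + 4Ps, so Ps = 148.
Buyers pay Pb = 148 − 21 = 127; Q' = -3 + 4·148 = 589.
The subsidy expands output by 589 − 533 = 56 past the efficient level; on those units the gap between marginal cost and willingness to pay runs from 0 up to 21.
DWL = ½ × 21 × 56 = 588.

Deadweight loss = 588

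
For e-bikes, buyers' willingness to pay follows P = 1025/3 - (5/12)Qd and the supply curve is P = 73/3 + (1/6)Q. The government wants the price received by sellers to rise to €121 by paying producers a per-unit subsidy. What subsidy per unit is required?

At a seller price of 121, quantity supplied is -146 + 6·121 = 580.
Buyers absorb 580 only when they pay Pb = 1025/3 − (5/12)·580 = 100.
s = Ps − Pb = 121 − 100 = 21.

Required subsidy s = €21 per unit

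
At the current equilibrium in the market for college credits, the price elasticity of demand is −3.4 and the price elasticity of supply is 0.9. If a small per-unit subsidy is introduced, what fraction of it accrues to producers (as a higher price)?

Producer share = 34/43

For a small subsidy around the equilibrium, the benefit split depends on the relative slopes, which at a point are proportional to the elasticities.
Buyer share = εs/(εs + |εd|) = 0.9/(0.9 + 3.4) = 9/43; seller share = |εd|/(εs + |εd|) = 34/43.
So producers capture 34/43 of the subsidy.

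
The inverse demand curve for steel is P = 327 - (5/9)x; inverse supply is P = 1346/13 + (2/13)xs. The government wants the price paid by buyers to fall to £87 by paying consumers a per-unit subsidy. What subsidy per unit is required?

Required subsidy s = £83 per unit

At a buyer price of 87, quantity demanded is 588.6 − 1.8·87 = 432.
Sellers supply 432 only when they receive Ps = 1346/13 + (2/13)·432 = 170.
s = Ps − Pb = 170 − 87 = 83.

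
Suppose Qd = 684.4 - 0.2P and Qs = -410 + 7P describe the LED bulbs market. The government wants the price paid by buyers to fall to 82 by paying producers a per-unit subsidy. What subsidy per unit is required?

At a buyer price of 82, quantity demanded is 684.4 − 0.2·82 = 668.
Sellers supply 668 only when they receive Ps with -410 + 7·Ps = 668, i.e. Ps = 154.
s = Ps − Pb = 154 − 82 = 72.

Required subsidy s = 72 per unit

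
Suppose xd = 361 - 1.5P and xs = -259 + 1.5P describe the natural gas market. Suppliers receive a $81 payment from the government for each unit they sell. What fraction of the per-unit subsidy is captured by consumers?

Pre-subsidy: 361 - 1.5P = -259 + 1.5P gives P* = 620/3, x* = 51.
With the subsidy, sellers receive Ps = Pb + 81 for each unit, where Pb is the price buyers pay.
Supply in terms of Pb becomes xs = -259 + 1.5(Pb + 81) = -137.5 + 1.5Pb. Setting this equal to demand: 361 - 1.5Pb = -137.5 + 1.5Pb, so Pb = 997/6.
Sellers receive Ps = 997/6 + 81 = 1483/6; x' = 361 − 1.5·(997/6) = 111.75.
Buyers' price falls by P* − Pb = 620/3 − 997/6 = 40.5; sellers' price rises by Ps − P* = 1483/6 − 620/3 = 40.5.
So consumers capture 40.5/81 = 0.5 of each unit of subsidy.

Consumer share = 0.5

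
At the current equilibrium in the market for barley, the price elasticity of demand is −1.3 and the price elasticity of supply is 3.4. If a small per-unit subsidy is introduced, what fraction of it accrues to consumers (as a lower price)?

Consumer share = 34/47

For a small subsidy around the equilibrium, the benefit split depends on the relative slopes, which at a point are proportional to the elasticities.
Buyer share = εs/(εs + |εd|) = 3.4/(3.4 + 1.3) = 34/47; seller share = |εd|/(εs + |εd|) = 13/47.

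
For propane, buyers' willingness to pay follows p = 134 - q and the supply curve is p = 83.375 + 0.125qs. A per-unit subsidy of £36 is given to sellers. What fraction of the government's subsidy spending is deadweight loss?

Pre-subsidy: 134 - q = 83.375 + 0.125q gives q* = 45 and p* = 89.
With the subsidy, sellers receive ps = pb + 36 for each unit, where pb is the price buyers pay.
On the curves, pb = 134 - q and ps = 83.375 + 0.125q; the wedge ps − pb = 36 gives 83.375 + 0.125q − (134 - q) = 36, so q' = 77.
Then pb = 134 − 1·77 = 57 and ps = 83.375 + 0.125·77 = 93.
ΔCS = ½(45 + 77)(89 − 57) = 1952; ΔPS = ½(45 + 77)(93 − 89) = 244.
Government spending = 36 × 77 = 2772.
DWL = ½ × 36 × (77 − 45) = 576; fraction = 576 / 2772 = 16/77.

DWL / government spending = 16/77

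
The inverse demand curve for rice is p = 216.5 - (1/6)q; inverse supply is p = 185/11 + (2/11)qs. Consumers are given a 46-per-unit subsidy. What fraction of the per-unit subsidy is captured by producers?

Producer share = 12/23

Pre-subsidy: 216.5 - (1/6)q = 185/11 + (2/11)q gives q* = 573 and p* = 121.
With the rebate, buyers effectively pay pb = ps − 46, where ps is the price sellers receive.
On the curves, pb = 216.5 - (1/6)q and ps = 185/11 + (2/11)q; the wedge ps − pb = 46 gives 185/11 + (2/11)q − (216.5 - (1/6)q) = 46, so q' = 705.
Then pb = 216.5 − (1/6)·705 = 99 and ps = 185/11 + (2/11)·705 = 145.
Buyers' price falls by p* − pb = 121 − 99 = 22; sellers' price rises by ps − p* = 145 − 121 = 24.
So producers capture 24/46 = 12/23 of each unit of subsidy.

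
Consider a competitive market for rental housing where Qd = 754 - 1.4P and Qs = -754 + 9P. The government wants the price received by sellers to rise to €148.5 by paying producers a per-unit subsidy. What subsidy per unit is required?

Required subsidy s = €26 per unit

At a seller price of 148.5, quantity supplied is -754 + 9·148.5 = 582.5.
Buyers absorb 582.5 only when they pay Pb with 754 − 1.4·Pb = 582.5, i.e. Pb = 122.5.
s = Ps − Pb = 148.5 − 122.5 = 26.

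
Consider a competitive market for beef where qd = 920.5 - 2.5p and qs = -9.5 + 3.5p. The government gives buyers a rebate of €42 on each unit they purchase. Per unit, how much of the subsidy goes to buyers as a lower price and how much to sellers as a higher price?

Buyers gain €24.5 per unit; sellers gain €17.5 per unit

Pre-subsidy: 920.5 - 2.5p = -9.5 + 3.5p gives p* = 155, q* = 533.
With the rebate, buyers effectively pay pb = ps − 42, where ps is the price sellers receive.
Demand in terms of ps becomes qd = 920.5 − 2.5(ps − 42) = 1025.5 - 2.5ps. Setting this equal to supply: 1025.5 - 2.5ps = -9.5 + 3.5ps, so ps = 172.5.
Buyers pay pb = 172.5 − 42 = 130.5; q' = -9.5 + 3.5·172.5 = 594.25.
Buyers' price falls by p* − pb = 155 − 130.5 = 24.5; sellers' price rises by ps − p* = 172.5 − 155 = 17.5.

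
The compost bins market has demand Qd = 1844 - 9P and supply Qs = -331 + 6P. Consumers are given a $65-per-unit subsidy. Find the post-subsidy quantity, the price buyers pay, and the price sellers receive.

Q' = 773; buyers pay $119; sellers receive $184

Pre-subsidy: 1844 - 9P = -331 + 6P gives P* = 145, Q* = 539.
With the rebate, buyers effectively pay Pb = Ps − 65, where Ps is the price sellers receive.
Demand in terms of Ps becomes Qd = 1844 − 9(Ps − 65) = 2429 - 9Ps. Setting this equal to supply: 2429 - 9Ps = -331 + 6Ps, so Ps = 184.
Buyers pay Pb = 184 − 65 = 119; Q' = -331 + 6·184 = 773.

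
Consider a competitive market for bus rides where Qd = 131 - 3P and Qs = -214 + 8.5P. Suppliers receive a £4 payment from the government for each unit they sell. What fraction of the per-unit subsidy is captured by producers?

Producer share = 6/23

Pre-subsidy: 131 - 3P = -214 + 8.5P gives P* = 30, Q* = 41.
With the subsidy, sellers receive Ps = Pb + 4 for each unit, where Pb is the price buyers pay.
Supply in terms of Pb becomes Qs = -214 + 8.5(Pb + 4) = -180 + 8.5Pb. Setting this equal to demand: 131 - 3Pb = -180 + 8.5Pb, so Pb = 622/23.
Sellers receive Ps = 622/23 + 4 = 714/23; Q' = 131 − 3·(622/23) = 1147/23.
Buyers' price falls by P* − Pb = 30 − 622/23 = 68/23; sellers' price rises by Ps − P* = 714/23 − 30 = 24/23.
So producers capture (24/23)/4 = 6/23 of each unit of subsidy.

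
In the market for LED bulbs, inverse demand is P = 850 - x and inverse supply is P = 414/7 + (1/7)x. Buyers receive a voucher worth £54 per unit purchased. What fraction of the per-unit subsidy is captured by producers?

Producer share = 0.125

Pre-subsidy: 850 - x = 414/7 + (1/7)x gives x* = 692 and P* = 158.
With the rebate, buyers effectively pay Pb = Ps − 54, where Ps is the price sellers receive.
On the curves, Pb = 850 - x and Ps = 414/7 + (1/7)x; the wedge Ps − Pb = 54 gives 414/7 + (1/7)x − (850 - x) = 54, so x' = 739.25.
Then Pb = 850 − 1·739.25 = 110.75 and Ps = 414/7 + (1/7)·739.25 = 164.75.
Buyers' price falls by P* − Pb = 158 − 110.75 = 47.25; sellers' price rises by Ps − P* = 164.75 − 158 = 6.75.
So producers capture 6.75/54 = 0.125 of each unit of subsidy.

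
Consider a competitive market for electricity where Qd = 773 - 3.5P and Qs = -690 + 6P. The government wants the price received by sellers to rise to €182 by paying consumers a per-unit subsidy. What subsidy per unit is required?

Required subsidy s = €76 per unit

At a seller price of 182, quantity supplied is -690 + 6·182 = 402.
Buyers absorb 402 only when they pay Pb with 773 − 3.5·Pb = 402, i.e. Pb = 106.
s = Ps − Pb = 182 − 106 = 76.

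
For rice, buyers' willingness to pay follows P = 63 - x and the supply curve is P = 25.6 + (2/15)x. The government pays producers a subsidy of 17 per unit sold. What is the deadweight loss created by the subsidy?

Pre-subsidy: 63 - x = 25.6 + (2/15)x gives x* = 33 and P* = 30.
With the subsidy, sellers receive Ps = Pb + 17 for each unit, where Pb is the price buyers pay.
On the curves, Pb = 63 - x and Ps = 25.6 + (2/15)x; the wedge Ps − Pb = 17 gives 25.6 + (2/15)x − (63 - x) = 17, so x' = 48.
Then Pb = 63 − 1·48 = 15 and Ps = 25.6 + (2/15)·48 = 32.
The subsidy expands output by 48 − 33 = 15 past the efficient level; on those units the gap between marginal cost and willingness to pay runs from 0 up to 17.
DWL = ½ × 17 × 15 = 127.5.

Deadweight loss = 127.5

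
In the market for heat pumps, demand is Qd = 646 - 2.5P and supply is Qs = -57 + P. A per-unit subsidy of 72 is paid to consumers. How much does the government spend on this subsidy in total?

Government cost = 98424/7

Pre-subsidy: 646 - 2.5P = -57 + P gives P* = 1406/7, Q* = 1007/7.
With the rebate, buyers effectively pay Pb = Ps − 72, where Ps is the price sellers receive.
Demand in terms of Ps becomes Qd = 646 − 2.5(Ps − 72) = 826 - 2.5Ps. Setting this equal to supply: 826 - 2.5Ps = -57 + Ps, so Ps = 1766/7.
Buyers pay Pb = 1766/7 − 72 = 1262/7; Q' = -57 + 1·(1766/7) = 1367/7.
Government outlay = subsidy × quantity = 72 × 1367/7 = 98424/7.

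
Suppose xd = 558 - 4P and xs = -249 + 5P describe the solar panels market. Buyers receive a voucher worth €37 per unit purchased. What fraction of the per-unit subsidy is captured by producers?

Pre-subsidy: 558 - 4P = -249 + 5P gives P* = 269/3, x* = 598/3.
With the rebate, buyers effectively pay Pb = Ps − 37, where Ps is the price sellers receive.
Demand in terms of Ps becomes xd = 558 − 4(Ps − 37) = 706 - 4Ps. Setting this equal to supply: 706 - 4Ps = -249 + 5Ps, so Ps = 955/9.
Buyers pay Pb = 955/9 − 37 = 622/9; x' = -249 + 5·(955/9) = 2534/9.
Buyers' price falls by P* − Pb = 269/3 − 622/9 = 185/9; sellers' price rises by Ps − P* = 955/9 − 269/3 = 148/9.
So producers capture (148/9)/37 = 4/9 of each unit of subsidy.

Producer share = 4/9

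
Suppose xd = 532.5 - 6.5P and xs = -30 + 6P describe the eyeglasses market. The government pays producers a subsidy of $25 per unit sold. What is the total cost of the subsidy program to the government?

Pre-subsidy: 532.5 - 6.5P = -30 + 6P gives P* = 45, x* = 240.
With the subsidy, sellers receive Ps = Pb + 25 for each unit, where Pb is the price buyers pay.
Supply in terms of Pb becomes xs = -30 + 6(Pb + 25) = 120 + 6Pb. Setting this equal to demand: 532.5 - 6.5Pb = 120 + 6Pb, so Pb = 33.
Sellers receive Ps = 33 + 25 = 58; x' = 532.5 − 6.5·33 = 318.
Government outlay = subsidy × quantity = 25 × 318 = 7950.

Government cost = $7950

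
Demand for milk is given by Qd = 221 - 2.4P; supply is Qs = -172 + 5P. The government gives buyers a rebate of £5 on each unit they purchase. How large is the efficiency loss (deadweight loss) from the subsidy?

Deadweight loss = 750/37

Pre-subsidy: 221 - 2.4P = -172 + 5P gives P* = 1965/37, Q* = 3461/37.
With the rebate, buyers effectively pay Pb = Ps − 5, where Ps is the price sellers receive.
Demand in terms of Ps becomes Qd = 221 − 2.4(Ps − 5) = 233 - 2.4Ps. Setting this equal to supply: 233 - 2.4Ps = -172 + 5Ps, so Ps = 2025/37.
Buyers pay Pb = 2025/37 − 5 = 1840/37; Q' = -172 + 5·(2025/37) = 3761/37.
The subsidy expands output by 3761/37 − 3461/37 = 300/37 past the efficient level; on those units the gap between marginal cost and willingness to pay runs from 0 up to 5.
DWL = ½ × 5 × 300/37 = 750/37.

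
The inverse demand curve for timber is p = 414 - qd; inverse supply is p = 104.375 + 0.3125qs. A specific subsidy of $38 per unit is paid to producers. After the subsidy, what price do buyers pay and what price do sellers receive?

Pre-subsidy: 414 - q = 104.375 + 0.3125q gives q* = 4954/21 and p* = 3740/21.
With the subsidy, sellers receive ps = pb + 38 for each unit, where pb is the price buyers pay.
On the curves, pb = 414 - q and ps = 104.375 + 0.3125q; the wedge ps − pb = 38 gives 104.375 + 0.3125q − (414 - q) = 38, so q' = 1854/7.
Then pb = 414 − 1·(1854/7) = 1044/7 and ps = 104.375 + 0.3125·(1854/7) = 1310/7.

Buyers pay 1044/7; sellers receive 1310/7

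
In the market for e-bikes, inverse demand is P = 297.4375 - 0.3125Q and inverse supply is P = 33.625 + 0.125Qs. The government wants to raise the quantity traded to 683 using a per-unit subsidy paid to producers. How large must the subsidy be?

At Q = 683, from the demand curve buyers pay Pb = 297.4375 − 0.3125·683 = 84; from the supply curve sellers need Ps = 33.625 + 0.125·683 = 119.
The subsidy must fill the gap: s = Ps − Pb = 119 − 84 = 35.

Required subsidy s = 35 per unit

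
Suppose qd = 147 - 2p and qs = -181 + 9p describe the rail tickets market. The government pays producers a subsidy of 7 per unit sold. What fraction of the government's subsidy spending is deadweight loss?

DWL / government spending = 63/1087

Pre-subsidy: 147 - 2p = -181 + 9p gives p* = 328/11, q* = 961/11.
With the subsidy, sellers receive ps = pb + 7 for each unit, where pb is the price buyers pay.
Supply in terms of pb becomes qs = -181 + 9(pb + 7) = -118 + 9pb. Setting this equal to demand: 147 - 2pb = -118 + 9pb, so pb = 265/11.
Sellers receive ps = 265/11 + 7 = 342/11; q' = 147 − 2·(265/11) = 1087/11.
ΔCS = ½(961/11 + 1087/11)(328/11 − 265/11) = 64512/121; ΔPS = ½(961/11 + 1087/11)(342/11 − 328/11) = 14336/121.
Government spending = 7 × 1087/11 = 7609/11.
DWL = ½ × 7 × (1087/11 − 961/11) = 441/11; fraction = (441/11) / (7609/11) = 63/1087.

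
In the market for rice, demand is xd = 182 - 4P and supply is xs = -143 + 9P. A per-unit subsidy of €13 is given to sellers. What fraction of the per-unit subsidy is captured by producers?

Producer share = 4/13

Pre-subsidy: 182 - 4P = -143 + 9P gives P* = 25, x* = 82.
With the subsidy, sellers receive Ps = Pb + 13 for each unit, where Pb is the price buyers pay.
Supply in terms of Pb becomes xs = -143 + 9(Pb + 13) = -26 + 9Pb. Setting this equal to demand: 182 - 4Pb = -26 + 9Pb, so Pb = 16.
Sellers receive Ps = 16 + 13 = 29; x' = 182 − 4·16 = 118.
Buyers' price falls by P* − Pb = 25 − 16 = 9; sellers' price rises by Ps − P* = 29 − 25 = 4.
So producers capture 4/13 = 4/13 of each unit of subsidy.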